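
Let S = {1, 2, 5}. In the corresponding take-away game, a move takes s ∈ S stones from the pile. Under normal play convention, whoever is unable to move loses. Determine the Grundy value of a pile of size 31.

1

G(0) = 0
G(1) = mex{0} = 1
G(2) = mex{1,0} = 2
G(3) = mex{2,1} = 0
G(4) = mex{0,2} = 1
G(5) = mex{1,0,0} = 2
G(6) = mex{2,1,1} = 0
G(7) = mex{0,2,2} = 1
G(8) = mex{1,0,0} = 2
G(9) = mex{2,1,1} = 0
G(10) = mex{0,2,2} = 1
G(11) = mex{1,0,0} = 2
G(12) = mex{2,1,1} = 0
G(13) = mex{0,2,2} = 1
G(14) = mex{1,0,0} = 2
G(15) = mex{2,1,1} = 0
G(16) = mex{0,2,2} = 1
G(17) = mex{1,0,0} = 2
G(18) = mex{2,1,1} = 0
G(19) = mex{0,2,2} = 1
G(20) = mex{1,0,0} = 2
G(21) = mex{2,1,1} = 0
G(22) = mex{0,2,2} = 1
G(23) = mex{1,0,0} = 2
G(24) = mex{2,1,1} = 0
G(25) = mex{0,2,2} = 1
G(26) = mex{1,0,0} = 2
G(27) = mex{2,1,1} = 0
G(28) = mex{0,2,2} = 1
G(29) = mex{1,0,0} = 2
G(30) = mex{2,1,1} = 0
G(31) = mex{0,2,2} = 1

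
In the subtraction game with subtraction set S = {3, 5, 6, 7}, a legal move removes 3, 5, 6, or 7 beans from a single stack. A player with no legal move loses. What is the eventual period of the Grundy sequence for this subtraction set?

G(0) = 0
G(1) = mex{} = 0
G(2) = mex{} = 0
G(3) = mex{0} = 1
G(4) = mex{0} = 1
G(5) = mex{0,0} = 1
G(6) = mex{1,0,0} = 2
G(7) = mex{1,0,0,0} = 2
G(8) = mex{1,1,0,0} = 2
G(9) = mex{2,1,1,0} = 3
G(10) = mex{2,1,1,1} = 0
G(11) = mex{2,2,1,1} = 0
G(12) = mex{3,2,2,1} = 0
G(13) = mex{0,2,2,2} = 1
G(14) = mex{0,3,2,2} = 1
G(15) = mex{0,0,3,2} = 1
G(16) = mex{1,0,0,3} = 2
G(17) = mex{1,0,0,0} = 2
G(18) = mex{1,1,0,0} = 2
G(19) = mex{2,1,1,0} = 3
G(20) = mex{2,1,1,1} = 0
G(21) = mex{2,2,1,1} = 0
G(n+10) = G(n) holds for n = 0,…,6 (a full window of length max(S) = 7), so the sequence is purely periodic with period 10.

10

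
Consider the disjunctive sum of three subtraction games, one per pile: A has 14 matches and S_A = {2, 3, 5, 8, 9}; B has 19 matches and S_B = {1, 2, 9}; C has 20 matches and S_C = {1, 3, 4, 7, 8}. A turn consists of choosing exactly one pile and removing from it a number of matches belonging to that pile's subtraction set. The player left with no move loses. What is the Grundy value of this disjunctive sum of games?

3

Pile A, S = {2, 3, 5, 8, 9}:
n :  0  1  2  3  4  5  6  7  8  9 10 11 12 13 14
G :  0  0  1  1  2  2  3  0  4  1  3  0  4  1  5
G_A(14) = 5.
Pile B, S = {1, 2, 9}:
n :  0  1  2  3  4  5  6  7  8  9 10 11 12 13 14 15 16 17 18 19
G :  0  1  2  0  1  2  0  1  2  3  0  1  2  0  1  2  0  1  2  3
G_B(19) = 3.
Pile C, S = {1, 3, 4, 7, 8}:
G(0) = 0
G(1) = mex{0} = 1
G(2) = mex{1} = 0
G(3) = mex{0,0} = 1
G(4) = mex{1,1,0} = 2
G(5) = mex{2,0,1} = 3
G(6) = mex{3,1,0} = 2
G(7) = mex{2,2,1,0} = 3
G(8) = mex{3,3,2,1,0} = 4
G(9) = mex{4,2,3,0,1} = 5
G(10) = mex{5,3,2,1,0} = 4
G(11) = mex{4,4,3,2,1} = 0
G(12) = mex{0,5,4,3,2} = 1
G(13) = mex{1,4,5,2,3} = 0
G(14) = mex{0,0,4,3,2} = 1
G(15) = mex{1,1,0,4,3} = 2
G(16) = mex{2,0,1,5,4} = 3
G(17) = mex{3,1,0,4,5} = 2
G(18) = mex{2,2,1,0,4} = 3
G(19) = mex{3,3,2,1,0} = 4
G(20) = mex{4,2,3,0,1} = 5
G_C(20) = 5.
Combined Grundy value = 5 ⊕ 3 ⊕ 5 = 3.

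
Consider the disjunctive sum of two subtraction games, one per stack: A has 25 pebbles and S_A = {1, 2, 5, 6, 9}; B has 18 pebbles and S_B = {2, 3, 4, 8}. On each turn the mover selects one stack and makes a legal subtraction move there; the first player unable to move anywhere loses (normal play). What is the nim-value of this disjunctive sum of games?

1

Stack A, S = {1, 2, 5, 6, 9}:
n :  0  1  2  3  4  5  6  7  8  9 10 11 12 13 14 15 16 17 18 19 20 21 22 23 24 25
G :  0  1  2  0  1  2  3  0  1  2  0  1  2  3  0  1  2  0  1  2  3  0  1  2  0  1
G_A(25) = 1.
Stack B, S = {2, 3, 4, 8}:
G(0) = 0
G(1) = mex{} = 0
G(2) = mex{0} = 1
G(3) = mex{0,0} = 1
G(4) = mex{1,0,0} = 2
G(5) = mex{1,1,0} = 2
G(6) = mex{2,1,1} = 0
G(7) = mex{2,2,1} = 0
G(8) = mex{0,2,2,0} = 1
G(9) = mex{0,0,2,0} = 1
G(10) = mex{1,0,0,1} = 2
G(11) = mex{1,1,0,1} = 2
G(12) = mex{2,1,1,2} = 0
G(13) = mex{2,2,1,2} = 0
G(14) = mex{0,2,2,0} = 1
G(15) = mex{0,0,2,0} = 1
G(16) = mex{1,0,0,1} = 2
G(17) = mex{1,1,0,1} = 2
G(18) = mex{2,1,1,2} = 0
G_B(18) = 0.
Combined Grundy value = 1 ⊕ 0 = 1.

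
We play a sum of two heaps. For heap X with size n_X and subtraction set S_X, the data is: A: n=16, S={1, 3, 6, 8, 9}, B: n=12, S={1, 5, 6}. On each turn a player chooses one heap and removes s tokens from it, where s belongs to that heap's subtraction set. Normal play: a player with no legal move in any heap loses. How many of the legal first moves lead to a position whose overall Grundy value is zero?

2

Heap A, S = {1, 3, 6, 8, 9}:
n :  0  1  2  3  4  5  6  7  8  9 10 11 12 13 14 15 16
G :  0  1  0  1  0  1  2  3  2  3  2  3  4  5  0  1  0
G_A(16) = 0.
Heap B, S = {1, 5, 6}:
n :  0  1  2  3  4  5  6  7  8  9 10 11 12
G :  0  1  0  1  0  1  2  3  2  3  2  0  1
G_B(12) = 1.
Combined Grundy value = 0 ⊕ 1 = 1.
A winning move leaves total XOR = 0, i.e. changes one component's Grundy value g to g ⊕ X where X is the current total.
Heap A: need g' = 0⊕1 = 1. Options: 16−1→G=1, 16−3→G=5, 16−6→G=2, 16−8→G=2, 16−9→G=3. Hits: 1.
Heap B: need g' = 1⊕1 = 0. Options: 12−1→G=0, 12−5→G=3, 12−6→G=2. Hits: 1.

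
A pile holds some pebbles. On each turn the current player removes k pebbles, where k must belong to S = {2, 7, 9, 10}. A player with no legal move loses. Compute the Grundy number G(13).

2

n :  0  1  2  3  4  5  6  7  8  9 10 11 12 13
G :  0  0  1  1  0  0  1  1  2  2  3  3  2  2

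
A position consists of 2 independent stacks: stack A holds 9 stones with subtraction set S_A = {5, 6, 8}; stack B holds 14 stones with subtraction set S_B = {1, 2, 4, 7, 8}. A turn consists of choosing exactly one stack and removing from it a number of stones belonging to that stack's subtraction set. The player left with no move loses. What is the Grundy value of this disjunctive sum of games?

3

Stack A, S = {5, 6, 8}:
n : 0 1 2 3 4 5 6 7 8 9
G : 0 0 0 0 0 1 1 1 1 1
G_A(9) = 1.
Stack B, S = {1, 2, 4, 7, 8}:
n :  0  1  2  3  4  5  6  7  8  9 10 11 12 13 14
G :  0  1  2  0  1  2  0  1  2  0  1  2  0  1  2
G_B(14) = 2.
Combined Grundy value = 1 ⊕ 2 = 3.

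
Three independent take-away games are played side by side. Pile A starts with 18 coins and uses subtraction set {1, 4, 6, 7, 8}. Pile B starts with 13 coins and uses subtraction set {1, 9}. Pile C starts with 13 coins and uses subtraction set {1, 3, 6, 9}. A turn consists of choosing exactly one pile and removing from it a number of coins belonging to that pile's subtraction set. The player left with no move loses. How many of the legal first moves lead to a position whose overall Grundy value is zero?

Pile A, S = {1, 4, 6, 7, 8}:
n :  0  1  2  3  4  5  6  7  8  9 10 11 12 13 14 15 16 17 18
G :  0  1  0  1  2  0  1  2  3  2  3  4  5  3  0  1  0  1  2
G_A(18) = 2.
Pile B, S = {1, 9}:
n :  0  1  2  3  4  5  6  7  8  9 10 11 12 13
G :  0  1  0  1  0  1  0  1  0  1  0  1  0  1
G_B(13) = 1.
Pile C, S = {1, 3, 6, 9}:
G(0) = 0
G(1) = mex{0} = 1
G(2) = mex{1} = 0
G(3) = mex{0,0} = 1
G(4) = mex{1,1} = 0
G(5) = mex{0,0} = 1
G(6) = mex{1,1,0} = 2
G(7) = mex{2,0,1} = 3
G(8) = mex{3,1,0} = 2
G(9) = mex{2,2,1,0} = 3
G(10) = mex{3,3,0,1} = 2
G(11) = mex{2,2,1,0} = 3
G(12) = mex{3,3,2,1} = 0
G(13) = mex{0,2,3,0} = 1
G_C(13) = 1.
Combined Grundy value = 2 ⊕ 1 ⊕ 1 = 2.
A winning move leaves total XOR = 0, i.e. changes one component's Grundy value g to g ⊕ X where X is the current total.
Pile A: need g' = 2⊕2 = 0. Options: 18−1→G=1, 18−4→G=0, 18−6→G=5, 18−7→G=4, 18−8→G=3. Hits: 1.
Pile B: need g' = 1⊕2 = 3. Options: 13−1→G=0, 13−9→G=0. Hits: 0.
Pile C: need g' = 1⊕2 = 3. Options: 13−1→G=0, 13−3→G=2, 13−6→G=3, 13−9→G=0. Hits: 1.

2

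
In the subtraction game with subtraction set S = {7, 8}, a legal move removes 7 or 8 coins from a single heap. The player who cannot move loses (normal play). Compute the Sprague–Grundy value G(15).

n :  0  1  2  3  4  5  6  7  8  9 10 11 12 13 14 15
G :  0  0  0  0  0  0  0  1  1  1  1  1  1  1  2  0

0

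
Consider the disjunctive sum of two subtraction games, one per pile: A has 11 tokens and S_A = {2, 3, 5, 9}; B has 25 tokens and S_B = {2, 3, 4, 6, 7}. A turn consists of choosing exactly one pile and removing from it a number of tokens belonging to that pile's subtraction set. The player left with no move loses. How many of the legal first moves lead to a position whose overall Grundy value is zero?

3

Pile A, S = {2, 3, 5, 9}:
n :  0  1  2  3  4  5  6  7  8  9 10 11
G :  0  0  1  1  2  2  3  0  0  1  1  2
G_A(11) = 2.
Pile B, S = {2, 3, 4, 6, 7}:
n :  0  1  2  3  4  5  6  7  8  9 10 11 12 13 14 15 16 17 18 19 20 21 22 23 24 25
G :  0  0  1  1  2  2  3  3  4  0  0  1  1  2  2  3  3  4  0  0  1  1  2  2  3  3
G_B(25) = 3.
Combined Grundy value = 2 ⊕ 3 = 1.
A winning move leaves total XOR = 0, i.e. changes one component's Grundy value g to g ⊕ X where X is the current total.
Pile A: need g' = 2⊕1 = 3. Options: 11−2→G=1, 11−3→G=0, 11−5→G=3, 11−9→G=1. Hits: 1.
Pile B: need g' = 3⊕1 = 2. Options: 25−2→G=2, 25−3→G=2, 25−4→G=1, 25−6→G=0, 25−7→G=0. Hits: 2.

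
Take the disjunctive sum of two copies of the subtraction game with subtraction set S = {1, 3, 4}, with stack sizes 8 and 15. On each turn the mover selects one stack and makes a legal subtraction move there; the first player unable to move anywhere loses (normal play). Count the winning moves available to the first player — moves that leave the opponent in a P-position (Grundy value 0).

0

All stacks use S = {1, 3, 4}:
G(0) = 0
G(1) = mex{0} = 1
G(2) = mex{1} = 0
G(3) = mex{0,0} = 1
G(4) = mex{1,1,0} = 2
G(5) = mex{2,0,1} = 3
G(6) = mex{3,1,0} = 2
G(7) = mex{2,2,1} = 0
G(8) = mex{0,3,2} = 1
G(9) = mex{1,2,3} = 0
G(10) = mex{0,0,2} = 1
G(11) = mex{1,1,0} = 2
G(12) = mex{2,0,1} = 3
G(13) = mex{3,1,0} = 2
G(14) = mex{2,2,1} = 0
G(15) = mex{0,3,2} = 1
Stack A: G(8) = 1.
Stack B: G(15) = 1.
Combined Grundy value = 1 ⊕ 1 = 0.
A winning move leaves total XOR = 0, i.e. changes one component's Grundy value g to g ⊕ X where X is the current total.
Stack A: target g' = 1⊕0 = 1, but every legal move changes the Grundy value (mex property), so 0 moves.
Stack B: target g' = 1⊕0 = 1, but every legal move changes the Grundy value (mex property), so 0 moves.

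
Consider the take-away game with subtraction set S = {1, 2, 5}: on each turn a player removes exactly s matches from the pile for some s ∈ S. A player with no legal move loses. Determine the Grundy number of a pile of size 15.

0

G(0) = 0
G(1) = mex{0} = 1
G(2) = mex{1,0} = 2
G(3) = mex{2,1} = 0
G(4) = mex{0,2} = 1
G(5) = mex{1,0,0} = 2
G(6) = mex{2,1,1} = 0
G(7) = mex{0,2,2} = 1
G(8) = mex{1,0,0} = 2
G(9) = mex{2,1,1} = 0
G(10) = mex{0,2,2} = 1
G(11) = mex{1,0,0} = 2
G(12) = mex{2,1,1} = 0
G(13) = mex{0,2,2} = 1
G(14) = mex{1,0,0} = 2
G(15) = mex{2,1,1} = 0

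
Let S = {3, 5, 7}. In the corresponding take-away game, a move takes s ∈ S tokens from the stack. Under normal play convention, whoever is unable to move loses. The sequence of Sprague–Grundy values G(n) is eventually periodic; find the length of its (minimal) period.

10

G(0) = 0
G(1) = mex{} = 0
G(2) = mex{} = 0
G(3) = mex{0} = 1
G(4) = mex{0} = 1
G(5) = mex{0,0} = 1
G(6) = mex{1,0} = 2
G(7) = mex{1,0,0} = 2
G(8) = mex{1,1,0} = 2
G(9) = mex{2,1,0} = 3
G(10) = mex{2,1,1} = 0
G(11) = mex{2,2,1} = 0
G(12) = mex{3,2,1} = 0
G(13) = mex{0,2,2} = 1
G(14) = mex{0,3,2} = 1
G(15) = mex{0,0,2} = 1
G(16) = mex{1,0,3} = 2
G(17) = mex{1,0,0} = 2
G(18) = mex{1,1,0} = 2
G(19) = mex{2,1,0} = 3
G(20) = mex{2,1,1} = 0
G(21) = mex{2,2,1} = 0
G(n+10) = G(n) holds for n = 0,…,6 (a full window of length max(S) = 7), so the sequence is purely periodic with period 10.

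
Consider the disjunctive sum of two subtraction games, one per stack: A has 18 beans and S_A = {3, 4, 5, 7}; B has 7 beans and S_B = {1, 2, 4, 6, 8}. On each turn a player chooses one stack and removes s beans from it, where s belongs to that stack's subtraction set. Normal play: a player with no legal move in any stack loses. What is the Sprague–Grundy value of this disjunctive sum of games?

Stack A, S = {3, 4, 5, 7}:
G(0) = 0
G(1) = mex{} = 0
G(2) = mex{} = 0
G(3) = mex{0} = 1
G(4) = mex{0,0} = 1
G(5) = mex{0,0,0} = 1
G(6) = mex{1,0,0} = 2
G(7) = mex{1,1,0,0} = 2
G(8) = mex{1,1,1,0} = 2
G(9) = mex{2,1,1,0} = 3
G(10) = mex{2,2,1,1} = 0
G(11) = mex{2,2,2,1} = 0
G(12) = mex{3,2,2,1} = 0
G(13) = mex{0,3,2,2} = 1
G(14) = mex{0,0,3,2} = 1
G(15) = mex{0,0,0,2} = 1
G(16) = mex{1,0,0,3} = 2
G(17) = mex{1,1,0,0} = 2
G(18) = mex{1,1,1,0} = 2
G_A(18) = 2.
Stack B, S = {1, 2, 4, 6, 8}:
G(0) = 0
G(1) = mex{0} = 1
G(2) = mex{1,0} = 2
G(3) = mex{2,1} = 0
G(4) = mex{0,2,0} = 1
G(5) = mex{1,0,1} = 2
G(6) = mex{2,1,2,0} = 3
G(7) = mex{3,2,0,1} = 4
G_B(7) = 4.
Combined Grundy value = 2 ⊕ 4 = 6.

6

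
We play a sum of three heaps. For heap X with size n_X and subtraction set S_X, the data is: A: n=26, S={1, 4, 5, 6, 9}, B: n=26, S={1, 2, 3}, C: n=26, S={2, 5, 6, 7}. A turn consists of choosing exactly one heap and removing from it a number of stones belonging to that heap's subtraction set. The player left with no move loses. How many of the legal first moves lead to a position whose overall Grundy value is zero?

4

Heap A, S = {1, 4, 5, 6, 9}:
G(0) = 0
G(1) = mex{0} = 1
G(2) = mex{1} = 0
G(3) = mex{0} = 1
G(4) = mex{1,0} = 2
G(5) = mex{2,1,0} = 3
G(6) = mex{3,0,1,0} = 2
G(7) = mex{2,1,0,1} = 3
G(8) = mex{3,2,1,0} = 4
G(9) = mex{4,3,2,1,0} = 5
G(10) = mex{5,2,3,2,1} = 0
G(11) = mex{0,3,2,3,0} = 1
G(12) = mex{1,4,3,2,1} = 0
G(13) = mex{0,5,4,3,2} = 1
G(14) = mex{1,0,5,4,3} = 2
G(15) = mex{2,1,0,5,2} = 3
G(16) = mex{3,0,1,0,3} = 2
G(17) = mex{2,1,0,1,4} = 3
G(18) = mex{3,2,1,0,5} = 4
G(19) = mex{4,3,2,1,0} = 5
G(20) = mex{5,2,3,2,1} = 0
G(21) = mex{0,3,2,3,0} = 1
G(22) = mex{1,4,3,2,1} = 0
G(23) = mex{0,5,4,3,2} = 1
G(24) = mex{1,0,5,4,3} = 2
G(25) = mex{2,1,0,5,2} = 3
G(26) = mex{3,0,1,0,3} = 2
G_A(26) = 2.
Heap B, S = {1, 2, 3}:
n :  0  1  2  3  4  5  6  7  8  9 10 11 12 13 14 15 16 17 18 19 20 21 22 23 24 25 26
G :  0  1  2  3  0  1  2  3  0  1  2  3  0  1  2  3  0  1  2  3  0  1  2  3  0  1  2
G_B(26) = 2.
Heap C, S = {2, 5, 6, 7}:
n :  0  1  2  3  4  5  6  7  8  9 10 11 12 13 14 15 16 17 18 19 20 21 22 23 24 25 26
G :  0  0  1  1  0  2  1  3  2  2  3  3  0  0  1  1  0  2  1  3  2  2  3  3  0  0  1
G_C(26) = 1.
Combined Grundy value = 2 ⊕ 2 ⊕ 1 = 1.
A winning move leaves total XOR = 0, i.e. changes one component's Grundy value g to g ⊕ X where X is the current total.
Heap A: need g' = 2⊕1 = 3. Options: 26−1→G=3, 26−4→G=0, 26−5→G=1, 26−6→G=0, 26−9→G=3. Hits: 2.
Heap B: need g' = 2⊕1 = 3. Options: 26−1→G=1, 26−2→G=0, 26−3→G=3. Hits: 1.
Heap C: need g' = 1⊕1 = 0. Options: 26−2→G=0, 26−5→G=2, 26−6→G=2, 26−7→G=3. Hits: 1.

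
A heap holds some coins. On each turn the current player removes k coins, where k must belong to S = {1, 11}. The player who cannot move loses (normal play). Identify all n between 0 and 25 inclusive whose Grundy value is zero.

0, 2, 4, 6, 8, 10, 12, 14, 16, 18, 20, 22, 24

n :  0  1  2  3  4  5  6  7  8  9 10 11 12 13 14 15 16 17 18 19 20 21 22 23 24 25
G :  0  1  0  1  0  1  0  1  0  1  0  1  0  1  0  1  0  1  0  1  0  1  0  1  0  1
P-positions are exactly the n with G(n) = 0.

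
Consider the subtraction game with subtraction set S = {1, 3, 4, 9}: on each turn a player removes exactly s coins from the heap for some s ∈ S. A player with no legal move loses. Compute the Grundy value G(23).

G(0) = 0
G(1) = mex{0} = 1
G(2) = mex{1} = 0
G(3) = mex{0,0} = 1
G(4) = mex{1,1,0} = 2
G(5) = mex{2,0,1} = 3
G(6) = mex{3,1,0} = 2
G(7) = mex{2,2,1} = 0
G(8) = mex{0,3,2} = 1
G(9) = mex{1,2,3,0} = 4
G(10) = mex{4,0,2,1} = 3
G(11) = mex{3,1,0,0} = 2
G(12) = mex{2,4,1,1} = 0
G(13) = mex{0,3,4,2} = 1
G(14) = mex{1,2,3,3} = 0
G(15) = mex{0,0,2,2} = 1
G(16) = mex{1,1,0,0} = 2
G(17) = mex{2,0,1,1} = 3
G(18) = mex{3,1,0,4} = 2
G(19) = mex{2,2,1,3} = 0
G(20) = mex{0,3,2,2} = 1
G(21) = mex{1,2,3,0} = 4
G(22) = mex{4,0,2,1} = 3
G(23) = mex{3,1,0,0} = 2

2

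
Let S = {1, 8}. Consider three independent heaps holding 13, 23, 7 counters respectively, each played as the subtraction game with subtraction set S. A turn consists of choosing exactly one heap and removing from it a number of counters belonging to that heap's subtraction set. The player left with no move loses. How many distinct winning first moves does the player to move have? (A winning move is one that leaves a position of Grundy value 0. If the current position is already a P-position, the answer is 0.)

All heaps use S = {1, 8}:
G(0) = 0
G(1) = mex{0} = 1
G(2) = mex{1} = 0
G(3) = mex{0} = 1
G(4) = mex{1} = 0
G(5) = mex{0} = 1
G(6) = mex{1} = 0
G(7) = mex{0} = 1
G(8) = mex{1,0} = 2
G(9) = mex{2,1} = 0
G(10) = mex{0,0} = 1
G(11) = mex{1,1} = 0
G(12) = mex{0,0} = 1
G(13) = mex{1,1} = 0
G(14) = mex{0,0} = 1
G(15) = mex{1,1} = 0
G(16) = mex{0,2} = 1
G(17) = mex{1,0} = 2
G(18) = mex{2,1} = 0
G(19) = mex{0,0} = 1
G(20) = mex{1,1} = 0
G(21) = mex{0,0} = 1
G(22) = mex{1,1} = 0
G(23) = mex{0,0} = 1
Heap A: G(13) = 0.
Heap B: G(23) = 1.
Heap C: G(7) = 1.
Combined Grundy value = 0 ⊕ 1 ⊕ 1 = 0.
A winning move leaves total XOR = 0, i.e. changes one component's Grundy value g to g ⊕ X where X is the current total.
Heap A: target g' = 0⊕0 = 0, but every legal move changes the Grundy value (mex property), so 0 moves.
Heap B: target g' = 1⊕0 = 1, but every legal move changes the Grundy value (mex property), so 0 moves.
Heap C: target g' = 1⊕0 = 1, but every legal move changes the Grundy value (mex property), so 0 moves.

0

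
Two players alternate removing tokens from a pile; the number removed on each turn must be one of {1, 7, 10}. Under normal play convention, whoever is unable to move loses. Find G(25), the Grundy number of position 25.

n :  0  1  2  3  4  5  6  7  8  9 10 11 12 13 14 15 16 17 18 19 20 21 22 23 24 25
G :  0  1  0  1  0  1  0  1  0  1  2  3  2  3  2  3  2  0  1  0  1  0  1  0  1  0

0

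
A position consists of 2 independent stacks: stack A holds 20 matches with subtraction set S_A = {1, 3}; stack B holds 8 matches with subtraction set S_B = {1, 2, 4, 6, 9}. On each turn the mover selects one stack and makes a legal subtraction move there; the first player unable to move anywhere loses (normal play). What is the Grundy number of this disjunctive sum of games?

0

Stack A, S = {1, 3}:
G(0) = 0
G(1) = mex{0} = 1
G(2) = mex{1} = 0
G(3) = mex{0,0} = 1
G(4) = mex{1,1} = 0
G(5) = mex{0,0} = 1
G(6) = mex{1,1} = 0
G(7) = mex{0,0} = 1
G(8) = mex{1,1} = 0
G(9) = mex{0,0} = 1
G(10) = mex{1,1} = 0
G(11) = mex{0,0} = 1
G(12) = mex{1,1} = 0
G(13) = mex{0,0} = 1
G(14) = mex{1,1} = 0
G(15) = mex{0,0} = 1
G(16) = mex{1,1} = 0
G(17) = mex{0,0} = 1
G(18) = mex{1,1} = 0
G(19) = mex{0,0} = 1
G(20) = mex{1,1} = 0
G_A(20) = 0.
Stack B, S = {1, 2, 4, 6, 9}:
n : 0 1 2 3 4 5 6 7 8
G : 0 1 2 0 1 2 3 4 0
G_B(8) = 0.
Combined Grundy value = 0 ⊕ 0 = 0.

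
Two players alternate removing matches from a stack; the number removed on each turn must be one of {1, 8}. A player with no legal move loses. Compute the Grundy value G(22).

n :  0  1  2  3  4  5  6  7  8  9 10 11 12 13 14 15 16 17 18 19 20 21 22
G :  0  1  0  1  0  1  0  1  2  0  1  0  1  0  1  0  1  2  0  1  0  1  0

0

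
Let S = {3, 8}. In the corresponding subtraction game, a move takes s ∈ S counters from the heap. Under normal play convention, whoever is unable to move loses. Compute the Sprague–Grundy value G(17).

0

G(0) = 0
G(1) = mex{} = 0
G(2) = mex{} = 0
G(3) = mex{0} = 1
G(4) = mex{0} = 1
G(5) = mex{0} = 1
G(6) = mex{1} = 0
G(7) = mex{1} = 0
G(8) = mex{1,0} = 2
G(9) = mex{0,0} = 1
G(10) = mex{0,0} = 1
G(11) = mex{2,1} = 0
G(12) = mex{1,1} = 0
G(13) = mex{1,1} = 0
G(14) = mex{0,0} = 1
G(15) = mex{0,0} = 1
G(16) = mex{0,2} = 1
G(17) = mex{1,1} = 0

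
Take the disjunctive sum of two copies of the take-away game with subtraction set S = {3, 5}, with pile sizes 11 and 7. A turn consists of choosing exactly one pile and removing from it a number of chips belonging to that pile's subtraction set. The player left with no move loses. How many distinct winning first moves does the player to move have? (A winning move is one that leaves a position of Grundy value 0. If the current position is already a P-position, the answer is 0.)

All piles use S = {3, 5}:
n :  0  1  2  3  4  5  6  7  8  9 10 11
G :  0  0  0  1  1  1  2  2  0  0  0  1
Pile A: G(11) = 1.
Pile B: G(7) = 2.
Combined Grundy value = 1 ⊕ 2 = 3.
A winning move leaves total XOR = 0, i.e. changes one component's Grundy value g to g ⊕ X where X is the current total.
Pile A: need g' = 1⊕3 = 2. Options: 11−3→G=0, 11−5→G=2. Hits: 1.
Pile B: need g' = 2⊕3 = 1. Options: 7−3→G=1, 7−5→G=0. Hits: 1.

2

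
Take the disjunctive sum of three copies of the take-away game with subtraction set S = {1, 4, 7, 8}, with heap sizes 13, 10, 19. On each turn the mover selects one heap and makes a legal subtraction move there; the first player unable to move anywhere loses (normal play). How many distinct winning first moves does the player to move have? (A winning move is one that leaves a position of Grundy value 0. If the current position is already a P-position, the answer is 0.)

3

All heaps use S = {1, 4, 7, 8}:
G(0) = 0
G(1) = mex{0} = 1
G(2) = mex{1} = 0
G(3) = mex{0} = 1
G(4) = mex{1,0} = 2
G(5) = mex{2,1} = 0
G(6) = mex{0,0} = 1
G(7) = mex{1,1,0} = 2
G(8) = mex{2,2,1,0} = 3
G(9) = mex{3,0,0,1} = 2
G(10) = mex{2,1,1,0} = 3
G(11) = mex{3,2,2,1} = 0
G(12) = mex{0,3,0,2} = 1
G(13) = mex{1,2,1,0} = 3
G(14) = mex{3,3,2,1} = 0
G(15) = mex{0,0,3,2} = 1
G(16) = mex{1,1,2,3} = 0
G(17) = mex{0,3,3,2} = 1
G(18) = mex{1,0,0,3} = 2
G(19) = mex{2,1,1,0} = 3
Heap A: G(13) = 3.
Heap B: G(10) = 3.
Heap C: G(19) = 3.
Combined Grundy value = 3 ⊕ 3 ⊕ 3 = 3.
A winning move leaves total XOR = 0, i.e. changes one component's Grundy value g to g ⊕ X where X is the current total.
Heap A: need g' = 3⊕3 = 0. Options: 13−1→G=1, 13−4→G=2, 13−7→G=1, 13−8→G=0. Hits: 1.
Heap B: need g' = 3⊕3 = 0. Options: 10−1→G=2, 10−4→G=1, 10−7→G=1, 10−8→G=0. Hits: 1.
Heap C: need g' = 3⊕3 = 0. Options: 19−1→G=2, 19−4→G=1, 19−7→G=1, 19−8→G=0. Hits: 1.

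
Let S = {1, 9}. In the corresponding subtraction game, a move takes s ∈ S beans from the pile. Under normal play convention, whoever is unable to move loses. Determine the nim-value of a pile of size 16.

0

G(0) = 0
G(1) = mex{0} = 1
G(2) = mex{1} = 0
G(3) = mex{0} = 1
G(4) = mex{1} = 0
G(5) = mex{0} = 1
G(6) = mex{1} = 0
G(7) = mex{0} = 1
G(8) = mex{1} = 0
G(9) = mex{0,0} = 1
G(10) = mex{1,1} = 0
G(11) = mex{0,0} = 1
G(12) = mex{1,1} = 0
G(13) = mex{0,0} = 1
G(14) = mex{1,1} = 0
G(15) = mex{0,0} = 1
G(16) = mex{1,1} = 0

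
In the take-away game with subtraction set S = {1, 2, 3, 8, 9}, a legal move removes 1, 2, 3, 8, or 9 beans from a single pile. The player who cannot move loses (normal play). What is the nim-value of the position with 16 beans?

2

G(0) = 0
G(1) = mex{0} = 1
G(2) = mex{1,0} = 2
G(3) = mex{2,1,0} = 3
G(4) = mex{3,2,1} = 0
G(5) = mex{0,3,2} = 1
G(6) = mex{1,0,3} = 2
G(7) = mex{2,1,0} = 3
G(8) = mex{3,2,1,0} = 4
G(9) = mex{4,3,2,1,0} = 5
G(10) = mex{5,4,3,2,1} = 0
G(11) = mex{0,5,4,3,2} = 1
G(12) = mex{1,0,5,0,3} = 2
G(13) = mex{2,1,0,1,0} = 3
G(14) = mex{3,2,1,2,1} = 0
G(15) = mex{0,3,2,3,2} = 1
G(16) = mex{1,0,3,4,3} = 2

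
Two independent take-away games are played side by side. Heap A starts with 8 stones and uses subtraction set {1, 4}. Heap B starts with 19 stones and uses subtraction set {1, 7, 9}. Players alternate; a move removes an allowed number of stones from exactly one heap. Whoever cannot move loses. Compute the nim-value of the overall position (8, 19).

Heap A, S = {1, 4}:
n : 0 1 2 3 4 5 6 7 8
G : 0 1 0 1 2 0 1 0 1
G_A(8) = 1.
Heap B, S = {1, 7, 9}:
G(0) = 0
G(1) = mex{0} = 1
G(2) = mex{1} = 0
G(3) = mex{0} = 1
G(4) = mex{1} = 0
G(5) = mex{0} = 1
G(6) = mex{1} = 0
G(7) = mex{0,0} = 1
G(8) = mex{1,1} = 0
G(9) = mex{0,0,0} = 1
G(10) = mex{1,1,1} = 0
G(11) = mex{0,0,0} = 1
G(12) = mex{1,1,1} = 0
G(13) = mex{0,0,0} = 1
G(14) = mex{1,1,1} = 0
G(15) = mex{0,0,0} = 1
G(16) = mex{1,1,1} = 0
G(17) = mex{0,0,0} = 1
G(18) = mex{1,1,1} = 0
G(19) = mex{0,0,0} = 1
G_B(19) = 1.
Combined Grundy value = 1 ⊕ 1 = 0.

0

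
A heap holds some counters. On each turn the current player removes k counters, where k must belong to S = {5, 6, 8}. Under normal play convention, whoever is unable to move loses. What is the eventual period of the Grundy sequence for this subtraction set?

n :  0  1  2  3  4  5  6  7  8  9 10 11 12 13 14 15 16 17 18 19 20 21 22 23 24 25 26 27
G :  0  0  0  0  0  1  1  1  1  1  2  2  2  0  0  0  0  0  1  1  1  1  1  2  2  2  0  0
G(n+13) = G(n) holds for n = 0,…,7 (a full window of length max(S) = 8), so the sequence is purely periodic with period 13.

13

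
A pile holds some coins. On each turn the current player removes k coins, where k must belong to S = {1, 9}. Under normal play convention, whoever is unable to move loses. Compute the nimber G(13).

1

G(0) = 0
G(1) = mex{0} = 1
G(2) = mex{1} = 0
G(3) = mex{0} = 1
G(4) = mex{1} = 0
G(5) = mex{0} = 1
G(6) = mex{1} = 0
G(7) = mex{0} = 1
G(8) = mex{1} = 0
G(9) = mex{0,0} = 1
G(10) = mex{1,1} = 0
G(11) = mex{0,0} = 1
G(12) = mex{1,1} = 0
G(13) = mex{0,0} = 1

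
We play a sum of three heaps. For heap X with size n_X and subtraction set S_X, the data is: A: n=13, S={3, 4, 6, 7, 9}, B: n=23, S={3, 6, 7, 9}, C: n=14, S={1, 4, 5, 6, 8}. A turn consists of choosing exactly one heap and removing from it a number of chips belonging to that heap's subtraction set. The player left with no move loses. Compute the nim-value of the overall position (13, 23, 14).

0

Heap A, S = {3, 4, 6, 7, 9}:
G(0) = 0
G(1) = mex{} = 0
G(2) = mex{} = 0
G(3) = mex{0} = 1
G(4) = mex{0,0} = 1
G(5) = mex{0,0} = 1
G(6) = mex{1,0,0} = 2
G(7) = mex{1,1,0,0} = 2
G(8) = mex{1,1,0,0} = 2
G(9) = mex{2,1,1,0,0} = 3
G(10) = mex{2,2,1,1,0} = 3
G(11) = mex{2,2,1,1,0} = 3
G(12) = mex{3,2,2,1,1} = 0
G(13) = mex{3,3,2,2,1} = 0
G_A(13) = 0.
Heap B, S = {3, 6, 7, 9}:
n :  0  1  2  3  4  5  6  7  8  9 10 11 12 13 14 15 16 17 18 19 20 21 22 23
G :  0  0  0  1  1  1  2  2  2  3  3  3  0  0  0  1  1  1  2  2  2  3  3  3
G_B(23) = 3.
Heap C, S = {1, 4, 5, 6, 8}:
G(0) = 0
G(1) = mex{0} = 1
G(2) = mex{1} = 0
G(3) = mex{0} = 1
G(4) = mex{1,0} = 2
G(5) = mex{2,1,0} = 3
G(6) = mex{3,0,1,0} = 2
G(7) = mex{2,1,0,1} = 3
G(8) = mex{3,2,1,0,0} = 4
G(9) = mex{4,3,2,1,1} = 0
G(10) = mex{0,2,3,2,0} = 1
G(11) = mex{1,3,2,3,1} = 0
G(12) = mex{0,4,3,2,2} = 1
G(13) = mex{1,0,4,3,3} = 2
G(14) = mex{2,1,0,4,2} = 3
G_C(14) = 3.
Combined Grundy value = 0 ⊕ 3 ⊕ 3 = 0.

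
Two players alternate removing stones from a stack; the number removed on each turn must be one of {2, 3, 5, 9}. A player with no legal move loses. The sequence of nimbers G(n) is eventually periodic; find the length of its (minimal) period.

7

n :  0  1  2  3  4  5  6  7  8  9 10 11 12 13 14 15 16 17
G :  0  0  1  1  2  2  3  0  0  1  1  2  2  3  0  0  1  1
G(n+7) = G(n) holds for n = 0,…,8 (a full window of length max(S) = 9), so the sequence is purely periodic with period 7.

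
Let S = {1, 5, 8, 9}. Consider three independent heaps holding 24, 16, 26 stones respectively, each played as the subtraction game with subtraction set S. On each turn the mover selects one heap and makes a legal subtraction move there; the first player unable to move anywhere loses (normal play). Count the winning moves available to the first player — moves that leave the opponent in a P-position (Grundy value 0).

0

All heaps use S = {1, 5, 8, 9}:
G(0) = 0
G(1) = mex{0} = 1
G(2) = mex{1} = 0
G(3) = mex{0} = 1
G(4) = mex{1} = 0
G(5) = mex{0,0} = 1
G(6) = mex{1,1} = 0
G(7) = mex{0,0} = 1
G(8) = mex{1,1,0} = 2
G(9) = mex{2,0,1,0} = 3
G(10) = mex{3,1,0,1} = 2
G(11) = mex{2,0,1,0} = 3
G(12) = mex{3,1,0,1} = 2
G(13) = mex{2,2,1,0} = 3
G(14) = mex{3,3,0,1} = 2
G(15) = mex{2,2,1,0} = 3
G(16) = mex{3,3,2,1} = 0
G(17) = mex{0,2,3,2} = 1
G(18) = mex{1,3,2,3} = 0
G(19) = mex{0,2,3,2} = 1
G(20) = mex{1,3,2,3} = 0
G(21) = mex{0,0,3,2} = 1
G(22) = mex{1,1,2,3} = 0
G(23) = mex{0,0,3,2} = 1
G(24) = mex{1,1,0,3} = 2
G(25) = mex{2,0,1,0} = 3
G(26) = mex{3,1,0,1} = 2
Heap A: G(24) = 2.
Heap B: G(16) = 0.
Heap C: G(26) = 2.
Combined Grundy value = 2 ⊕ 0 ⊕ 2 = 0.
A winning move leaves total XOR = 0, i.e. changes one component's Grundy value g to g ⊕ X where X is the current total.
Heap A: target g' = 2⊕0 = 2, but every legal move changes the Grundy value (mex property), so 0 moves.
Heap B: target g' = 0⊕0 = 0, but every legal move changes the Grundy value (mex property), so 0 moves.
Heap C: target g' = 2⊕0 = 2, but every legal move changes the Grundy value (mex property), so 0 moves.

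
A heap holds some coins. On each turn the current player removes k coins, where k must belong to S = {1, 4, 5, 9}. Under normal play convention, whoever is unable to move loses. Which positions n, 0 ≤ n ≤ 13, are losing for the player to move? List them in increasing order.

n :  0  1  2  3  4  5  6  7  8  9 10 11 12 13
G :  0  1  0  1  2  3  2  3  0  1  0  1  2  3
P-positions are exactly the n with G(n) = 0.

0, 2, 8, 10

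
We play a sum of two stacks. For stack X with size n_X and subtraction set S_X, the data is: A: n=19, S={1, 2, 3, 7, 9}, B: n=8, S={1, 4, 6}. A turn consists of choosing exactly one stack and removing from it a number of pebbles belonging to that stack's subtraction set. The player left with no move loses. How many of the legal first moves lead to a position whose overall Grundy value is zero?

1

Stack A, S = {1, 2, 3, 7, 9}:
G(0) = 0
G(1) = mex{0} = 1
G(2) = mex{1,0} = 2
G(3) = mex{2,1,0} = 3
G(4) = mex{3,2,1} = 0
G(5) = mex{0,3,2} = 1
G(6) = mex{1,0,3} = 2
G(7) = mex{2,1,0,0} = 3
G(8) = mex{3,2,1,1} = 0
G(9) = mex{0,3,2,2,0} = 1
G(10) = mex{1,0,3,3,1} = 2
G(11) = mex{2,1,0,0,2} = 3
G(12) = mex{3,2,1,1,3} = 0
G(13) = mex{0,3,2,2,0} = 1
G(14) = mex{1,0,3,3,1} = 2
G(15) = mex{2,1,0,0,2} = 3
G(16) = mex{3,2,1,1,3} = 0
G(17) = mex{0,3,2,2,0} = 1
G(18) = mex{1,0,3,3,1} = 2
G(19) = mex{2,1,0,0,2} = 3
G_A(19) = 3.
Stack B, S = {1, 4, 6}:
n : 0 1 2 3 4 5 6 7 8
G : 0 1 0 1 2 0 1 0 1
G_B(8) = 1.
Combined Grundy value = 3 ⊕ 1 = 2.
A winning move leaves total XOR = 0, i.e. changes one component's Grundy value g to g ⊕ X where X is the current total.
Stack A: need g' = 3⊕2 = 1. Options: 19−1→G=2, 19−2→G=1, 19−3→G=0, 19−7→G=0, 19−9→G=2. Hits: 1.
Stack B: need g' = 1⊕2 = 3. Options: 8−1→G=0, 8−4→G=2, 8−6→G=0. Hits: 0.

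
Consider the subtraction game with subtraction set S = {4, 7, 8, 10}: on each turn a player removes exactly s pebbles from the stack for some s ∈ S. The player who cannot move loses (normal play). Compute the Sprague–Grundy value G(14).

G(0) = 0
G(1) = mex{} = 0
G(2) = mex{} = 0
G(3) = mex{} = 0
G(4) = mex{0} = 1
G(5) = mex{0} = 1
G(6) = mex{0} = 1
G(7) = mex{0,0} = 1
G(8) = mex{1,0,0} = 2
G(9) = mex{1,0,0} = 2
G(10) = mex{1,0,0,0} = 2
G(11) = mex{1,1,0,0} = 2
G(12) = mex{2,1,1,0} = 3
G(13) = mex{2,1,1,0} = 3
G(14) = mex{2,1,1,1} = 0

0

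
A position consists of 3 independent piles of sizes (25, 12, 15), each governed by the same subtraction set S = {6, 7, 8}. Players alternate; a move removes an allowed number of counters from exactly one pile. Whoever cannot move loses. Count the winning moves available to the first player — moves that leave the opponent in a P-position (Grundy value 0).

All piles use S = {6, 7, 8}:
G(0) = 0
G(1) = mex{} = 0
G(2) = mex{} = 0
G(3) = mex{} = 0
G(4) = mex{} = 0
G(5) = mex{} = 0
G(6) = mex{0} = 1
G(7) = mex{0,0} = 1
G(8) = mex{0,0,0} = 1
G(9) = mex{0,0,0} = 1
G(10) = mex{0,0,0} = 1
G(11) = mex{0,0,0} = 1
G(12) = mex{1,0,0} = 2
G(13) = mex{1,1,0} = 2
G(14) = mex{1,1,1} = 0
G(15) = mex{1,1,1} = 0
G(16) = mex{1,1,1} = 0
G(17) = mex{1,1,1} = 0
G(18) = mex{2,1,1} = 0
G(19) = mex{2,2,1} = 0
G(20) = mex{0,2,2} = 1
G(21) = mex{0,0,2} = 1
G(22) = mex{0,0,0} = 1
G(23) = mex{0,0,0} = 1
G(24) = mex{0,0,0} = 1
G(25) = mex{0,0,0} = 1
Pile A: G(25) = 1.
Pile B: G(12) = 2.
Pile C: G(15) = 0.
Combined Grundy value = 1 ⊕ 2 ⊕ 0 = 3.
A winning move leaves total XOR = 0, i.e. changes one component's Grundy value g to g ⊕ X where X is the current total.
Pile A: need g' = 1⊕3 = 2. Options: 25−6→G=0, 25−7→G=0, 25−8→G=0. Hits: 0.
Pile B: need g' = 2⊕3 = 1. Options: 12−6→G=1, 12−7→G=0, 12−8→G=0. Hits: 1.
Pile C: need g' = 0⊕3 = 3. Options: 15−6→G=1, 15−7→G=1, 15−8→G=1. Hits: 0.

1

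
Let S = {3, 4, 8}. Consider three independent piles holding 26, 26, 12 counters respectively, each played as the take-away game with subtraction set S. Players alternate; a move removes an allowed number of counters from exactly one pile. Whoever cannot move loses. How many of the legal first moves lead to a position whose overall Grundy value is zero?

0

All piles use S = {3, 4, 8}:
n :  0  1  2  3  4  5  6  7  8  9 10 11 12 13 14 15 16 17 18 19 20 21 22 23 24 25 26
G :  0  0  0  1  1  1  2  0  2  3  1  3  0  0  0  1  1  1  2  0  2  3  1  3  0  0  0
Pile A: G(26) = 0.
Pile B: G(26) = 0.
Pile C: G(12) = 0.
Combined Grundy value = 0 ⊕ 0 ⊕ 0 = 0.
A winning move leaves total XOR = 0, i.e. changes one component's Grundy value g to g ⊕ X where X is the current total.
Pile A: target g' = 0⊕0 = 0, but every legal move changes the Grundy value (mex property), so 0 moves.
Pile B: target g' = 0⊕0 = 0, but every legal move changes the Grundy value (mex property), so 0 moves.
Pile C: target g' = 0⊕0 = 0, but every legal move changes the Grundy value (mex property), so 0 moves.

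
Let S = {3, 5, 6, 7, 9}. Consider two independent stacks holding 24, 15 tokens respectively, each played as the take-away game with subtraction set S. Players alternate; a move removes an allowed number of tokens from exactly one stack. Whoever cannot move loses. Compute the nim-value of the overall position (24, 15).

1

All stacks use S = {3, 5, 6, 7, 9}:
n :  0  1  2  3  4  5  6  7  8  9 10 11 12 13 14 15 16 17 18 19 20 21 22 23 24
G :  0  0  0  1  1  1  2  2  2  3  3  3  0  0  0  1  1  1  2  2  2  3  3  3  0
Stack A: G(24) = 0.
Stack B: G(15) = 1.
Combined Grundy value = 0 ⊕ 1 = 1.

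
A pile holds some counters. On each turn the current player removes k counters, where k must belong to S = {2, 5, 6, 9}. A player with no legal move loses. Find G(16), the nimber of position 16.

2

n :  0  1  2  3  4  5  6  7  8  9 10 11 12 13 14 15 16
G :  0  0  1  1  0  2  1  3  0  2  1  0  0  1  1  0  2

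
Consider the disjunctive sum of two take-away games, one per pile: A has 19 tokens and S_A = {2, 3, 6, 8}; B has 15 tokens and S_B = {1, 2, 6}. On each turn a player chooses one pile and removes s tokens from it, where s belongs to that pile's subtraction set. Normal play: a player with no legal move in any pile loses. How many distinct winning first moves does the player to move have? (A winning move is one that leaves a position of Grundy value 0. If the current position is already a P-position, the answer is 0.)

Pile A, S = {2, 3, 6, 8}:
n :  0  1  2  3  4  5  6  7  8  9 10 11 12 13 14 15 16 17 18 19
G :  0  0  1  1  2  0  3  1  2  2  0  3  1  2  0  0  1  1  2  0
G_A(19) = 0.
Pile B, S = {1, 2, 6}:
G(0) = 0
G(1) = mex{0} = 1
G(2) = mex{1,0} = 2
G(3) = mex{2,1} = 0
G(4) = mex{0,2} = 1
G(5) = mex{1,0} = 2
G(6) = mex{2,1,0} = 3
G(7) = mex{3,2,1} = 0
G(8) = mex{0,3,2} = 1
G(9) = mex{1,0,0} = 2
G(10) = mex{2,1,1} = 0
G(11) = mex{0,2,2} = 1
G(12) = mex{1,0,3} = 2
G(13) = mex{2,1,0} = 3
G(14) = mex{3,2,1} = 0
G(15) = mex{0,3,2} = 1
G_B(15) = 1.
Combined Grundy value = 0 ⊕ 1 = 1.
A winning move leaves total XOR = 0, i.e. changes one component's Grundy value g to g ⊕ X where X is the current total.
Pile A: need g' = 0⊕1 = 1. Options: 19−2→G=1, 19−3→G=1, 19−6→G=2, 19−8→G=3. Hits: 2.
Pile B: need g' = 1⊕1 = 0. Options: 15−1→G=0, 15−2→G=3, 15−6→G=2. Hits: 1.

3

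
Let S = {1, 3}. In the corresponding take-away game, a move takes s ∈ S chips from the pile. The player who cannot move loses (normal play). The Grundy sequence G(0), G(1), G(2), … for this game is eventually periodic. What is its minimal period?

2

G(0) = 0
G(1) = mex{0} = 1
G(2) = mex{1} = 0
G(3) = mex{0,0} = 1
G(4) = mex{1,1} = 0
G(5) = mex{0,0} = 1
G(6) = mex{1,1} = 0
G(7) = mex{0,0} = 1
G(8) = mex{1,1} = 0
G(9) = mex{0,0} = 1
G(10) = mex{1,1} = 0
G(11) = mex{0,0} = 1
G(12) = mex{1,1} = 0
G(13) = mex{0,0} = 1
G(14) = mex{1,1} = 0
G(n+2) = G(n) holds for n = 0,…,2 (a full window of length max(S) = 3), so the sequence is purely periodic with period 2.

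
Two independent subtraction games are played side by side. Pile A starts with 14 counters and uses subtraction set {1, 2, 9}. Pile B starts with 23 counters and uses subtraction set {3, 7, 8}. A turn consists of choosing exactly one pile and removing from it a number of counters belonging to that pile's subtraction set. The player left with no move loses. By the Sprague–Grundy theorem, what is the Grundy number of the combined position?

3

Pile A, S = {1, 2, 9}:
n :  0  1  2  3  4  5  6  7  8  9 10 11 12 13 14
G :  0  1  2  0  1  2  0  1  2  3  0  1  2  0  1
G_A(14) = 1.
Pile B, S = {3, 7, 8}:
n :  0  1  2  3  4  5  6  7  8  9 10 11 12 13 14 15 16 17 18 19 20 21 22 23
G :  0  0  0  1  1  1  0  2  2  1  3  0  0  2  1  1  0  0  2  1  1  0  0  2
G_B(23) = 2.
Combined Grundy value = 1 ⊕ 2 = 3.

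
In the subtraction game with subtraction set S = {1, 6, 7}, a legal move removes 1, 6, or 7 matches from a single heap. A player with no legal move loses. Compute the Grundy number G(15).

1

G(0) = 0
G(1) = mex{0} = 1
G(2) = mex{1} = 0
G(3) = mex{0} = 1
G(4) = mex{1} = 0
G(5) = mex{0} = 1
G(6) = mex{1,0} = 2
G(7) = mex{2,1,0} = 3
G(8) = mex{3,0,1} = 2
G(9) = mex{2,1,0} = 3
G(10) = mex{3,0,1} = 2
G(11) = mex{2,1,0} = 3
G(12) = mex{3,2,1} = 0
G(13) = mex{0,3,2} = 1
G(14) = mex{1,2,3} = 0
G(15) = mex{0,3,2} = 1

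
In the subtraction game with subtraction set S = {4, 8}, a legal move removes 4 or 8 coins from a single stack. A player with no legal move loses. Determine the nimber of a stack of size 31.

G(0) = 0
G(1) = mex{} = 0
G(2) = mex{} = 0
G(3) = mex{} = 0
G(4) = mex{0} = 1
G(5) = mex{0} = 1
G(6) = mex{0} = 1
G(7) = mex{0} = 1
G(8) = mex{1,0} = 2
G(9) = mex{1,0} = 2
G(10) = mex{1,0} = 2
G(11) = mex{1,0} = 2
G(12) = mex{2,1} = 0
G(13) = mex{2,1} = 0
G(14) = mex{2,1} = 0
G(15) = mex{2,1} = 0
G(16) = mex{0,2} = 1
G(17) = mex{0,2} = 1
G(18) = mex{0,2} = 1
G(19) = mex{0,2} = 1
G(20) = mex{1,0} = 2
G(21) = mex{1,0} = 2
G(22) = mex{1,0} = 2
G(23) = mex{1,0} = 2
G(24) = mex{2,1} = 0
G(25) = mex{2,1} = 0
G(26) = mex{2,1} = 0
G(27) = mex{2,1} = 0
G(28) = mex{0,2} = 1
G(29) = mex{0,2} = 1
G(30) = mex{0,2} = 1
G(31) = mex{0,2} = 1

1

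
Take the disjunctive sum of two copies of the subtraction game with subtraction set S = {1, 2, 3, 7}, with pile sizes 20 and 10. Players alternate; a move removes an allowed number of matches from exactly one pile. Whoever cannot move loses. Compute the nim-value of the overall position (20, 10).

2

All piles use S = {1, 2, 3, 7}:
G(0) = 0
G(1) = mex{0} = 1
G(2) = mex{1,0} = 2
G(3) = mex{2,1,0} = 3
G(4) = mex{3,2,1} = 0
G(5) = mex{0,3,2} = 1
G(6) = mex{1,0,3} = 2
G(7) = mex{2,1,0,0} = 3
G(8) = mex{3,2,1,1} = 0
G(9) = mex{0,3,2,2} = 1
G(10) = mex{1,0,3,3} = 2
G(11) = mex{2,1,0,0} = 3
G(12) = mex{3,2,1,1} = 0
G(13) = mex{0,3,2,2} = 1
G(14) = mex{1,0,3,3} = 2
G(15) = mex{2,1,0,0} = 3
G(16) = mex{3,2,1,1} = 0
G(17) = mex{0,3,2,2} = 1
G(18) = mex{1,0,3,3} = 2
G(19) = mex{2,1,0,0} = 3
G(20) = mex{3,2,1,1} = 0
Pile A: G(20) = 0.
Pile B: G(10) = 2.
Combined Grundy value = 0 ⊕ 2 = 2.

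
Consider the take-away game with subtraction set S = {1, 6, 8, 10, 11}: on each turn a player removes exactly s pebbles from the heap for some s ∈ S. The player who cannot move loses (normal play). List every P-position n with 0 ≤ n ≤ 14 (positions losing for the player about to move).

0, 2, 4, 7, 9

n :  0  1  2  3  4  5  6  7  8  9 10 11 12 13 14
G :  0  1  0  1  0  1  2  0  1  0  1  2  3  2  3
P-positions are exactly the n with G(n) = 0.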